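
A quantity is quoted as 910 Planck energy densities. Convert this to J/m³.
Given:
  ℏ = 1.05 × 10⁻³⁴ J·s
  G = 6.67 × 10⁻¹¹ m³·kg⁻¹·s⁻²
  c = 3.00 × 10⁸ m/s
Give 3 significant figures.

4.26 × 10¹¹⁶ J/m³

One Planck energy density: u_P = c⁷/(ℏG²) = 4.68 × 10¹¹³ J/m³.
910 × 4.68 × 10¹¹³ J/m³ = 4.26 × 10¹¹⁶ J/m³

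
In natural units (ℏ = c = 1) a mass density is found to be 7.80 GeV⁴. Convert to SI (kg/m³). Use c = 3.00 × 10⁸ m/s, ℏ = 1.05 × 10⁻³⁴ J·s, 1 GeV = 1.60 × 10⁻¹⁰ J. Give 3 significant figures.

1.82 × 10²¹ kg/m³

Mass density is [E]/(c²[L]³) = [E]⁴/(ℏ³c⁵).
1 GeV⁴ → 1/(ℏ³c⁵) × (1 GeV in J)⁴ = 2.33 × 10²⁰ kg/m³.
Result: 7.80 × 2.33 × 10²⁰ = 1.82 × 10²¹ kg/m³.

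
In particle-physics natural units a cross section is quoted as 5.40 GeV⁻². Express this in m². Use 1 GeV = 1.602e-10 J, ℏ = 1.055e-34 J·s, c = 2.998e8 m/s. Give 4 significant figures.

Area is [L]² = [E]⁻²·(ℏc)²; restore (ℏc)².
1 GeV⁻² → (ℏc)² × (1 GeV in J)⁻² = 3.898e-32 m².
Result: 5.40 × 3.898e-32 = 2.105e-31 m².

2.105e-31 m²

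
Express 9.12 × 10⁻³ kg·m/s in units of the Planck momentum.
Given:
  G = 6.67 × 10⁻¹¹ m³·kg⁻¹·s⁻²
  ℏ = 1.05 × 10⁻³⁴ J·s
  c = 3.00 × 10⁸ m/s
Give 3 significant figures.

Planck momentum: p_P = √(ℏc³/G) = 6.52 kg·m/s.
9.12 × 10⁻³ / 6.52 = 1.40 × 10⁻³

1.40 × 10⁻³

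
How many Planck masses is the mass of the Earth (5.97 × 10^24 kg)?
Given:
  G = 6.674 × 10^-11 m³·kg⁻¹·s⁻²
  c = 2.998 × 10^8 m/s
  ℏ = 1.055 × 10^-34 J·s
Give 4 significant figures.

2.742 × 10^32

Planck mass: m_P = √(ℏc/G) = 2.177 × 10^-8 kg.
5.97 × 10^24 / 2.177 × 10^-8 = 2.742 × 10^32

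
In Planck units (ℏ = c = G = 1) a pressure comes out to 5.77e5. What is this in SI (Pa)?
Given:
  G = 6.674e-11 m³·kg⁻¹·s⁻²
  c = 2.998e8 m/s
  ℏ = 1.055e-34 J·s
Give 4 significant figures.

One Planck pressure: p_P = c⁷/(ℏG²) = 4.632e113 Pa.
5.77e5 × 4.632e113 Pa = 2.673e119 Pa

2.673e119 Pa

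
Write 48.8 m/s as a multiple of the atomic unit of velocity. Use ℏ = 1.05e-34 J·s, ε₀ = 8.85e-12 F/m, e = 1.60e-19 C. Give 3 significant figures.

2.23e-5

atomic unit of velocity: v_au = e²/(4πε₀ℏ) = 2.19e6 m/s.
48.8 / 2.19e6 = 2.23e-5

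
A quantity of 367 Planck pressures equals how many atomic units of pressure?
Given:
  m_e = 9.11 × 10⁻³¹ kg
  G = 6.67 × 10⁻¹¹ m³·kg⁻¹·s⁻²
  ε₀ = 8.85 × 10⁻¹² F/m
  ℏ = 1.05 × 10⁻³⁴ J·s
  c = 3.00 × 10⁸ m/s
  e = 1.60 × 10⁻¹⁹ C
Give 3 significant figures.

Planck pressure: p_P = c⁷/(ℏG²) = 4.68 × 10¹¹³ Pa
atomic unit of pressure: P_au = E_h/a₀³ = m_e⁴e¹⁰/((4πε₀)⁵ℏ⁸) = 3.01 × 10¹³ Pa
367 × 4.68 × 10¹¹³ / 3.01 × 10¹³ = 5.70 × 10¹⁰²

5.70 × 10¹⁰²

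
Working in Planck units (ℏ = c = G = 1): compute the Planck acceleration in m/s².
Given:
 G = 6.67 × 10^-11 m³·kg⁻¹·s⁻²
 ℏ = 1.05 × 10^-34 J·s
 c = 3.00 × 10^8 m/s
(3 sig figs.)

From ℏ = c = G = 1 the acceleration scale is a_P = √(c⁷/(ℏG)).
  = √(3.12 × 10^103)
  = 5.59 × 10^51 m/s²

5.59 × 10^51 m/s²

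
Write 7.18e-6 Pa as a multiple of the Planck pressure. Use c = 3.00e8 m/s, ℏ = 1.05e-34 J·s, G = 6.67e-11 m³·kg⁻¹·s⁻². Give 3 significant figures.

Planck pressure: p_P = c⁷/(ℏG²) = 4.68e113 Pa.
7.18e-6 / 4.68e113 = 1.53e-119

1.53e-119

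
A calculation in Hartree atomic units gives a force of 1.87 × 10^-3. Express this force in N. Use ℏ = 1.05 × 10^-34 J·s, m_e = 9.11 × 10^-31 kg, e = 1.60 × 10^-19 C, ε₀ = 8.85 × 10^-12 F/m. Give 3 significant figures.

One atomic unit of force: F_au = E_h/a₀ = m_e²e⁶/((4πε₀)³ℏ⁴) = 8.33 × 10^-8 N.
1.87 × 10^-3 × 8.33 × 10^-8 N = 1.56 × 10^-10 N

1.56 × 10^-10 N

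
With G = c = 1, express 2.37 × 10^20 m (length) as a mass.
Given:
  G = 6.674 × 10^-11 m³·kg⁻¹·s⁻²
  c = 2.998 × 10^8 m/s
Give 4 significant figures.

Length → mass via c²/G.
2.37 × 10^20 m × (c²/G) = 3.192 × 10^47 kg

3.192 × 10^47 kg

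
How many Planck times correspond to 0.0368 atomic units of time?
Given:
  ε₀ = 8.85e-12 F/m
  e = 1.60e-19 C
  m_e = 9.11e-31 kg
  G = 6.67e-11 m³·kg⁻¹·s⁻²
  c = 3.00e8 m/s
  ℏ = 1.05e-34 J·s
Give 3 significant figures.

atomic unit of time: τ_au = (4πε₀)²ℏ³/(m_e e⁴) = 2.40e-17 s
Planck time: t_P = √(ℏG/c⁵) = 5.37e-44 s
0.0368 × 2.40e-17 / 5.37e-44 = 1.64e25

1.64e25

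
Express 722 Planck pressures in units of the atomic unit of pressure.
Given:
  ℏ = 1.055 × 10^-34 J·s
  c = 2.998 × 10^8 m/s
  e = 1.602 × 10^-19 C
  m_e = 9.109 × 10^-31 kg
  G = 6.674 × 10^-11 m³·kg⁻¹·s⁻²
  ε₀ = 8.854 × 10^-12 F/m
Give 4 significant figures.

1.142 × 10^103

Planck pressure: p_P = c⁷/(ℏG²) = 4.632 × 10^113 Pa
atomic unit of pressure: P_au = E_h/a₀³ = m_e⁴e¹⁰/((4πε₀)⁵ℏ⁸) = 2.929 × 10^13 Pa
722 × 4.632 × 10^113 / 2.929 × 10^13 = 1.142 × 10^103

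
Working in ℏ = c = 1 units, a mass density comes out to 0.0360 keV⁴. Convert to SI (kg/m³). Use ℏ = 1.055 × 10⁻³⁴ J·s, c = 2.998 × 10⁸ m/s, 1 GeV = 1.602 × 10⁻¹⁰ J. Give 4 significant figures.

8.338 × 10⁻⁶ kg/m³

Mass density is [E]/(c²[L]³) = [E]⁴/(ℏ³c⁵).
1 GeV⁴ → 1/(ℏ³c⁵) × (1 GeV in J)⁴ = 2.316 × 10²⁰ kg/m³.
Convert the energy scale: 0.0360 keV⁴ = 3.60 × 10⁻²⁶ GeV⁴.
Result: 3.60 × 10⁻²⁶ × 2.316 × 10²⁰ = 8.338 × 10⁻⁶ kg/m³.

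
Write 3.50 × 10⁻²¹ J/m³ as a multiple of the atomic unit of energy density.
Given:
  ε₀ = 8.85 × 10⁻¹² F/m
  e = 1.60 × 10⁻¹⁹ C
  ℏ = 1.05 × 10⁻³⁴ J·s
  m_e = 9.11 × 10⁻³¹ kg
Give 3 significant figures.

1.16 × 10⁻³⁴

atomic unit of energy density: u_au = E_h/a₀³ = m_e⁴e¹⁰/((4πε₀)⁵ℏ⁸) = 3.01 × 10¹³ J/m³.
3.50 × 10⁻²¹ / 3.01 × 10¹³ = 1.16 × 10⁻³⁴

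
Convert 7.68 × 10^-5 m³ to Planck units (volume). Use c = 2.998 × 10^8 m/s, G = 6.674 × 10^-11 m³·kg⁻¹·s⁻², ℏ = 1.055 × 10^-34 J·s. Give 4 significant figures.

Planck volume: V_P = (ℏG/c³)^(3/2) = 4.224 × 10^-105 m³.
7.68 × 10^-5 / 4.224 × 10^-105 = 1.818 × 10^100

1.818 × 10^100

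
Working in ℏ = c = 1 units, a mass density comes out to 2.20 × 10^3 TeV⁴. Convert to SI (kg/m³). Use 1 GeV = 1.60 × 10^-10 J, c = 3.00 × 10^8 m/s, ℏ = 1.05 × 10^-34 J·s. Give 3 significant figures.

5.13 × 10^35 kg/m³

Mass density is [E]/(c²[L]³) = [E]⁴/(ℏ³c⁵).
1 GeV⁴ → 1/(ℏ³c⁵) × (1 GeV in J)⁴ = 2.33 × 10^20 kg/m³.
Convert the energy scale: 2.20 × 10^3 TeV⁴ = 2.20 × 10^15 GeV⁴.
Result: 2.20 × 10^15 × 2.33 × 10^20 = 5.13 × 10^35 kg/m³.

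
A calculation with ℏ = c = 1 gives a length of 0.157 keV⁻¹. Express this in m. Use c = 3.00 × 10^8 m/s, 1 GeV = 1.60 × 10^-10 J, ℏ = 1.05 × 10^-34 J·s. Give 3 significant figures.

3.09 × 10^-11 m

A length is [E]⁻¹ in ℏ=c=1; restore one factor of ℏc.
1 GeV⁻¹ → ℏc × (1 GeV in J)⁻¹ = 1.97 × 10^-16 m.
Convert the energy scale: 0.157 keV⁻¹ = 1.57 × 10^5 GeV⁻¹.
Result: 1.57 × 10^5 × 1.97 × 10^-16 = 3.09 × 10^-11 m.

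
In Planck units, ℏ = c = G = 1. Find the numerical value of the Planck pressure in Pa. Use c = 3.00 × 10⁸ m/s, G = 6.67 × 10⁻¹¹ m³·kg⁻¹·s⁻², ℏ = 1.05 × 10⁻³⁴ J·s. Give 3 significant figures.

Dimensional analysis gives p_P = c⁷/(ℏG²).
  = 2.19 × 10⁵⁹ / 4.67 × 10⁻⁵⁵
  = 4.68 × 10¹¹³ Pa

4.68 × 10¹¹³ Pa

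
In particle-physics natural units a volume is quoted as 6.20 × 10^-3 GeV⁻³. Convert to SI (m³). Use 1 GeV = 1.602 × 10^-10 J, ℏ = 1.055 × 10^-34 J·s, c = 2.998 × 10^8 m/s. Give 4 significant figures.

Volume is [L]³ = [E]⁻³·(ℏc)³.
1 GeV⁻³ → (ℏc)³ × (1 GeV in J)⁻³ = 7.696 × 10^-48 m³.
Result: 6.20 × 10^-3 × 7.696 × 10^-48 = 4.772 × 10^-50 m³.

4.772 × 10^-50 m³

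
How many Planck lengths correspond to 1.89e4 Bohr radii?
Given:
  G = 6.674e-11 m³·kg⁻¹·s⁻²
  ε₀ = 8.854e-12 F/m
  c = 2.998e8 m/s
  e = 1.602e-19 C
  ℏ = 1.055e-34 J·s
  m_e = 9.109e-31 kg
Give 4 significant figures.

6.194e28

Bohr radius: a₀ = 4πε₀ℏ²/(m_e e²) = 5.297e-11 m
Planck length: ℓ_P = √(ℏG/c³) = 1.616e-35 m
1.89e4 × 5.297e-11 / 1.616e-35 = 6.194e28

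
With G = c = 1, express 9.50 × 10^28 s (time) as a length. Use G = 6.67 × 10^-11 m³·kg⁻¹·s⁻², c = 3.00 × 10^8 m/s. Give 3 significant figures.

2.85 × 10^37 m

Time → length via c.
9.50 × 10^28 s × (c) = 2.85 × 10^37 m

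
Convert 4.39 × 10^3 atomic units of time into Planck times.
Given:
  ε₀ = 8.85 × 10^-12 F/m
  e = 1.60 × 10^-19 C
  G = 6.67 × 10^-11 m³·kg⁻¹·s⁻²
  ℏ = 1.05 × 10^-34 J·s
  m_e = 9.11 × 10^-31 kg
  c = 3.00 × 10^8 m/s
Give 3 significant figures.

1.96 × 10^30

atomic unit of time: τ_au = (4πε₀)²ℏ³/(m_e e⁴) = 2.40 × 10^-17 s
Planck time: t_P = √(ℏG/c⁵) = 5.37 × 10^-44 s
4.39 × 10^3 × 2.40 × 10^-17 / 5.37 × 10^-44 = 1.96 × 10^30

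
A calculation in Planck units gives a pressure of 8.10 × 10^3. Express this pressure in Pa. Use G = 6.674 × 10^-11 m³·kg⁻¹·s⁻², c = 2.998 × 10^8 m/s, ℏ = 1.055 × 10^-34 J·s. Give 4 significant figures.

One Planck pressure: p_P = c⁷/(ℏG²) = 4.632 × 10^113 Pa.
8.10 × 10^3 × 4.632 × 10^113 Pa = 3.752 × 10^117 Pa

3.752 × 10^117 Pa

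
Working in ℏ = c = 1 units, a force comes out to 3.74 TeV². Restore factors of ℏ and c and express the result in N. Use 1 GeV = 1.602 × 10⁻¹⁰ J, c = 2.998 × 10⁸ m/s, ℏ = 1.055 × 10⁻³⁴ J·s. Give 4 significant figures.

Force is [E]/[L] = [E]²/(ℏc); restore (ℏc)⁻¹.
1 GeV² → 1/(ℏc) × (1 GeV in J)² = 8.114 × 10⁵ N.
Convert the energy scale: 3.74 TeV² = 3.74 × 10⁶ GeV².
Result: 3.74 × 10⁶ × 8.114 × 10⁵ = 3.035 × 10¹² N.

3.035 × 10¹² N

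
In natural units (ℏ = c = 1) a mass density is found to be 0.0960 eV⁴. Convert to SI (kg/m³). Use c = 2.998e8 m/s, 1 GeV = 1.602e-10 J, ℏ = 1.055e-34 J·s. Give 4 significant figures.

2.223e-17 kg/m³

Mass density is [E]/(c²[L]³) = [E]⁴/(ℏ³c⁵).
1 GeV⁴ → 1/(ℏ³c⁵) × (1 GeV in J)⁴ = 2.316e20 kg/m³.
Convert the energy scale: 0.0960 eV⁴ = 9.60e-38 GeV⁴.
Result: 9.60e-38 × 2.316e20 = 2.223e-17 kg/m³.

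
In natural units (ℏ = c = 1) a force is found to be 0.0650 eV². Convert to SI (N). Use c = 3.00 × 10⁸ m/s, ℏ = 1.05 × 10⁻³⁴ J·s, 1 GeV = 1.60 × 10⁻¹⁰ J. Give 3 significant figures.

5.28 × 10⁻¹⁴ N

Force is [E]/[L] = [E]²/(ℏc); restore (ℏc)⁻¹.
1 GeV² → 1/(ℏc) × (1 GeV in J)² = 8.13 × 10⁵ N.
Convert the energy scale: 0.0650 eV² = 6.50 × 10⁻²⁰ GeV².
Result: 6.50 × 10⁻²⁰ × 8.13 × 10⁵ = 5.28 × 10⁻¹⁴ N.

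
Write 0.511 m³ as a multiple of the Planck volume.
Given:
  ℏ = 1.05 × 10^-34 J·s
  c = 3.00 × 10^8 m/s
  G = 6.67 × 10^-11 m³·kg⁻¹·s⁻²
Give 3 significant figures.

1.22 × 10^104

Planck volume: V_P = (ℏG/c³)^(3/2) = 4.18 × 10^-105 m³.
0.511 / 4.18 × 10^-105 = 1.22 × 10^104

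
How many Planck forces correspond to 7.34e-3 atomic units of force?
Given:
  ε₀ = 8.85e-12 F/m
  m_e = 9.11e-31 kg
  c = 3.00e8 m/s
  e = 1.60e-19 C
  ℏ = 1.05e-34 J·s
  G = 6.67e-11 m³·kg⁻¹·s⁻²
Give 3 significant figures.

atomic unit of force: F_au = E_h/a₀ = m_e²e⁶/((4πε₀)³ℏ⁴) = 8.33e-8 N
Planck force: F_P = c⁴/G = 1.21e44 N
7.34e-3 × 8.33e-8 / 1.21e44 = 5.03e-54

5.03e-54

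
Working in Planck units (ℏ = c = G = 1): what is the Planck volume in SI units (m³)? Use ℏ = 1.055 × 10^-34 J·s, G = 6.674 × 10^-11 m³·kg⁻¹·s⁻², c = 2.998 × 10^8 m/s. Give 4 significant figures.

Dimensional analysis gives V_P = (ℏG/c³)^(3/2).
  = √(1.784 × 10^-209)
  = 4.224 × 10^-105 m³

4.224 × 10^-105 m³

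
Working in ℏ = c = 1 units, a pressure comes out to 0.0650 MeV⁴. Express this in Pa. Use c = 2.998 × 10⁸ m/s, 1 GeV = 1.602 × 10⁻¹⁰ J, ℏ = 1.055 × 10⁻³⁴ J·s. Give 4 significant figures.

1.353 × 10²⁴ Pa

Pressure is [E]/[L]³ = [E]⁴/(ℏc)³.
1 GeV⁴ → 1/(ℏc)³ × (1 GeV in J)⁴ = 2.082 × 10³⁷ Pa.
Convert the energy scale: 0.0650 MeV⁴ = 6.50 × 10⁻¹⁴ GeV⁴.
Result: 6.50 × 10⁻¹⁴ × 2.082 × 10³⁷ = 1.353 × 10²⁴ Pa.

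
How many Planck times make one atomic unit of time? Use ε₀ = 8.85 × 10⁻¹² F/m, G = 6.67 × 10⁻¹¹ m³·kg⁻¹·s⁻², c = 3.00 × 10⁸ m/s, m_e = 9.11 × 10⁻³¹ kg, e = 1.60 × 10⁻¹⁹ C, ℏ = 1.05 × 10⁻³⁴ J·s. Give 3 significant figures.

atomic unit of time: τ_au = (4πε₀)²ℏ³/(m_e e⁴) = 2.40 × 10⁻¹⁷ s
Planck time: t_P = √(ℏG/c⁵) = 5.37 × 10⁻⁴⁴ s
ratio = 2.40 × 10⁻¹⁷ / 5.37 × 10⁻⁴⁴ = 4.47 × 10²⁶

4.47 × 10²⁶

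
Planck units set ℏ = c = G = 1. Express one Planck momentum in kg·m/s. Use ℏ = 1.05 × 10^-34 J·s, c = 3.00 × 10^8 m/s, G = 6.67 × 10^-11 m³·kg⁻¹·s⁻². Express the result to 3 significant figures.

6.52 kg·m/s

The unique combination of the constants set to 1 with dimensions of momentum is p_P = √(ℏc³/G).
  = √(42.5)
  = 6.52 kg·m/s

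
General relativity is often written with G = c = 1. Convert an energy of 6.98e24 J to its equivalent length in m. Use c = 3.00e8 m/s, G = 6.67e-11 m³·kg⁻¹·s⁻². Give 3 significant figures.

Energy → length via G/c⁴.
6.98e24 J × (G/c⁴) = 5.75e-20 m

5.75e-20 m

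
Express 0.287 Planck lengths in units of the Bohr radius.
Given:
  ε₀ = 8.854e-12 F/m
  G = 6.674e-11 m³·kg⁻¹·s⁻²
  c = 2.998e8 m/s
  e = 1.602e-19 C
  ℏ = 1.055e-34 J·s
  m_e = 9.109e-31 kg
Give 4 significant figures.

Planck length: ℓ_P = √(ℏG/c³) = 1.616e-35 m
Bohr radius: a₀ = 4πε₀ℏ²/(m_e e²) = 5.297e-11 m
0.287 × 1.616e-35 / 5.297e-11 = 8.758e-26

8.758e-26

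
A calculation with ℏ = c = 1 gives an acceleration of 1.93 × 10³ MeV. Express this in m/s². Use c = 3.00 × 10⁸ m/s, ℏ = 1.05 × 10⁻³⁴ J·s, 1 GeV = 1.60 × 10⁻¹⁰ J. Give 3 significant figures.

8.82 × 10³² m/s²

Acceleration is [L]/[T]² = c·[E]/ℏ.
1 GeV → c/ℏ × (1 GeV in J) = 4.57 × 10³² m/s².
Convert the energy scale: 1.93 × 10³ MeV = 1.93 GeV.
Result: 1.93 × 4.57 × 10³² = 8.82 × 10³² m/s².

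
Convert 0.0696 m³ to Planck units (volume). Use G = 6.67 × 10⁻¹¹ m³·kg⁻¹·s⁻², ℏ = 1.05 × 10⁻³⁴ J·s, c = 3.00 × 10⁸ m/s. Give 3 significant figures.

Planck volume: V_P = (ℏG/c³)^(3/2) = 4.18 × 10⁻¹⁰⁵ m³.
0.0696 / 4.18 × 10⁻¹⁰⁵ = 1.67 × 10¹⁰³

1.67 × 10¹⁰³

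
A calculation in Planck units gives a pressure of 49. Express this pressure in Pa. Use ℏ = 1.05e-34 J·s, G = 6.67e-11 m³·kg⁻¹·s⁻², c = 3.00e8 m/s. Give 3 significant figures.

2.29e115 Pa

One Planck pressure: p_P = c⁷/(ℏG²) = 4.68e113 Pa.
49 × 4.68e113 Pa = 2.29e115 Pa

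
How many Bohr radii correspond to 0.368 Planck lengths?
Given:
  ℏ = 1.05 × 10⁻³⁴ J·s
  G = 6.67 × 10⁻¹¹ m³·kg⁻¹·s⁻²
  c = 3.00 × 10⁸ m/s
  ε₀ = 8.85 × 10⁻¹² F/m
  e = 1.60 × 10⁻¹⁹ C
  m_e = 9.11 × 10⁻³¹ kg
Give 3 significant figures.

1.13 × 10⁻²⁵

Planck length: ℓ_P = √(ℏG/c³) = 1.61 × 10⁻³⁵ m
Bohr radius: a₀ = 4πε₀ℏ²/(m_e e²) = 5.26 × 10⁻¹¹ m
0.368 × 1.61 × 10⁻³⁵ / 5.26 × 10⁻¹¹ = 1.13 × 10⁻²⁵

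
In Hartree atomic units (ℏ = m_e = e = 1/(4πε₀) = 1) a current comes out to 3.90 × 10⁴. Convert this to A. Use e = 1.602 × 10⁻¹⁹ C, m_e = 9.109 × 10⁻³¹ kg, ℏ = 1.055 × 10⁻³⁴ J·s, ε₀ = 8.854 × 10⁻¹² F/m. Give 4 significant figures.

One atomic unit of electric current: I_au = e E_h/ℏ = m_e e⁵/((4πε₀)²ℏ³) = 6.612 × 10⁻³ A.
3.90 × 10⁴ × 6.612 × 10⁻³ A = 257.9 A

257.9 A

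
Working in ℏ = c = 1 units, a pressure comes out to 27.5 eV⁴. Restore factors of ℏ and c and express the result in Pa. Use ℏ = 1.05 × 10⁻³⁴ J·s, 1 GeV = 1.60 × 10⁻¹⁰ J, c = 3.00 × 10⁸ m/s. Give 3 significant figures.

577 Pa

Pressure is [E]/[L]³ = [E]⁴/(ℏc)³.
1 GeV⁴ → 1/(ℏc)³ × (1 GeV in J)⁴ = 2.10 × 10³⁷ Pa.
Convert the energy scale: 27.5 eV⁴ = 2.75 × 10⁻³⁵ GeV⁴.
Result: 2.75 × 10⁻³⁵ × 2.10 × 10³⁷ = 577 Pa.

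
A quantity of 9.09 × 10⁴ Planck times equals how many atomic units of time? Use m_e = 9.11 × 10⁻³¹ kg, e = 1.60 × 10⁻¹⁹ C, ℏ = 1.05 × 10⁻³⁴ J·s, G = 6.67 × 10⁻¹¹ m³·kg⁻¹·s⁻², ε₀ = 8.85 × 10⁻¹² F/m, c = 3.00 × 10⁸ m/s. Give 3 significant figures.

2.03 × 10⁻²²

Planck time: t_P = √(ℏG/c⁵) = 5.37 × 10⁻⁴⁴ s
atomic unit of time: τ_au = (4πε₀)²ℏ³/(m_e e⁴) = 2.40 × 10⁻¹⁷ s
9.09 × 10⁴ × 5.37 × 10⁻⁴⁴ / 2.40 × 10⁻¹⁷ = 2.03 × 10⁻²²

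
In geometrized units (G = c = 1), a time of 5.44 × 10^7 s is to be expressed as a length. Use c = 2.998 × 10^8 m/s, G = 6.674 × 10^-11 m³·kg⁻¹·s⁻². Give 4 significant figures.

Time → length via c.
5.44 × 10^7 s × (c) = 1.631 × 10^16 m

1.631 × 10^16 m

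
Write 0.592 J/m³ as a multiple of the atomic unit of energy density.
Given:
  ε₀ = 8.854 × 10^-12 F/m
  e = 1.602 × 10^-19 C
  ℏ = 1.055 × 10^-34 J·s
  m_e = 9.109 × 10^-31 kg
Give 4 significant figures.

atomic unit of energy density: u_au = E_h/a₀³ = m_e⁴e¹⁰/((4πε₀)⁵ℏ⁸) = 2.929 × 10^13 J/m³.
0.592 / 2.929 × 10^13 = 2.021 × 10^-14

2.021 × 10^-14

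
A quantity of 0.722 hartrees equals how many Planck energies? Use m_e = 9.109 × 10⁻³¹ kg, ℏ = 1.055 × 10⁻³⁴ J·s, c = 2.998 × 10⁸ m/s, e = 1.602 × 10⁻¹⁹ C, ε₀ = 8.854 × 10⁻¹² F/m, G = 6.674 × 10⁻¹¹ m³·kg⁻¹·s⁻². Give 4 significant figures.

hartree: E_h = m_e e⁴/(4πε₀ℏ)² = 4.354 × 10⁻¹⁸ J
Planck energy: E_P = √(ℏc⁵/G) = 1.957 × 10⁹ J
0.722 × 4.354 × 10⁻¹⁸ / 1.957 × 10⁹ = 1.607 × 10⁻²⁷

1.607 × 10⁻²⁷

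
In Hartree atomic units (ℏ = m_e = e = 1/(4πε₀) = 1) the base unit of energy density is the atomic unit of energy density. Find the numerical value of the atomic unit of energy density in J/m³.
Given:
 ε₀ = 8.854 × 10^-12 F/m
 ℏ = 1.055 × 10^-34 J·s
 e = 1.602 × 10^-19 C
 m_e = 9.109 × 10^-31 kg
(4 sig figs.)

u_au = E_h/a₀³ = m_e⁴e¹⁰/((4πε₀)⁵ℏ⁸)
E_h = 4.354 × 10^-18 J
a₀ = 5.297 × 10^-11 m
E_h/a₀³ = 2.929 × 10^13 J/m³

2.929 × 10^13 J/m³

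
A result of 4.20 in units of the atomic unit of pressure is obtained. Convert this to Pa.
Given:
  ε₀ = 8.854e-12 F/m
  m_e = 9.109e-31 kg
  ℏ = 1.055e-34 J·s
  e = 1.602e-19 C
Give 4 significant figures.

1.230e14 Pa

One atomic unit of pressure: P_au = E_h/a₀³ = m_e⁴e¹⁰/((4πε₀)⁵ℏ⁸) = 2.929e13 Pa.
4.20 × 2.929e13 Pa = 1.230e14 Pa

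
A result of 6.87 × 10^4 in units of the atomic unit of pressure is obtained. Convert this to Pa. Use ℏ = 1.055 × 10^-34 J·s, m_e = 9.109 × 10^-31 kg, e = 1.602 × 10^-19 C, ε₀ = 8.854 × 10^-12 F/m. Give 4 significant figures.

One atomic unit of pressure: P_au = E_h/a₀³ = m_e⁴e¹⁰/((4πε₀)⁵ℏ⁸) = 2.929 × 10^13 Pa.
6.87 × 10^4 × 2.929 × 10^13 Pa = 2.012 × 10^18 Pa

2.012 × 10^18 Pa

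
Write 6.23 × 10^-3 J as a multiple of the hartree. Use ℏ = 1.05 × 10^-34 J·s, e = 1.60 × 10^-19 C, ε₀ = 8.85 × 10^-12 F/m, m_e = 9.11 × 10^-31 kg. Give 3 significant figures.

hartree: E_h = m_e e⁴/(4πε₀ℏ)² = 4.38 × 10^-18 J.
6.23 × 10^-3 / 4.38 × 10^-18 = 1.42 × 10^15

1.42 × 10^15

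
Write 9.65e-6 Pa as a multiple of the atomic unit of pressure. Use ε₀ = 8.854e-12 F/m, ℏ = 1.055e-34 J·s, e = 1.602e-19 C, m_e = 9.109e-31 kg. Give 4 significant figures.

atomic unit of pressure: P_au = E_h/a₀³ = m_e⁴e¹⁰/((4πε₀)⁵ℏ⁸) = 2.929e13 Pa.
9.65e-6 / 2.929e13 = 3.294e-19

3.294e-19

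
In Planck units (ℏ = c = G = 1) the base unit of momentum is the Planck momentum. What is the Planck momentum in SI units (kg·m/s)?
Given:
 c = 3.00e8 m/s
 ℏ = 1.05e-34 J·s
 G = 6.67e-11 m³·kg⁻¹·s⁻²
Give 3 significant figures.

p_P = √(ℏc³/G)
  = √(42.5)
  = 6.52 kg·m/s

6.52 kg·m/s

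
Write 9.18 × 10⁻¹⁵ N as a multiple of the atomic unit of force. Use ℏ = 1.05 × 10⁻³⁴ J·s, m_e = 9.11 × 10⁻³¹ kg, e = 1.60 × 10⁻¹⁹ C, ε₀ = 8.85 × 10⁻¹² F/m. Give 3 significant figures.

atomic unit of force: F_au = E_h/a₀ = m_e²e⁶/((4πε₀)³ℏ⁴) = 8.33 × 10⁻⁸ N.
9.18 × 10⁻¹⁵ / 8.33 × 10⁻⁸ = 1.10 × 10⁻⁷

1.10 × 10⁻⁷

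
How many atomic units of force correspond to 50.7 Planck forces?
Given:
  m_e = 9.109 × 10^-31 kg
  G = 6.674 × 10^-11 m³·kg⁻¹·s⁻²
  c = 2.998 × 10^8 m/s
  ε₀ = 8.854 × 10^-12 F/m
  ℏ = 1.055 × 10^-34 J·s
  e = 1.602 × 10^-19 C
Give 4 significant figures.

Planck force: F_P = c⁴/G = 1.210 × 10^44 N
atomic unit of force: F_au = E_h/a₀ = m_e²e⁶/((4πε₀)³ℏ⁴) = 8.220 × 10^-8 N
50.7 × 1.210 × 10^44 / 8.220 × 10^-8 = 7.466 × 10^52

7.466 × 10^52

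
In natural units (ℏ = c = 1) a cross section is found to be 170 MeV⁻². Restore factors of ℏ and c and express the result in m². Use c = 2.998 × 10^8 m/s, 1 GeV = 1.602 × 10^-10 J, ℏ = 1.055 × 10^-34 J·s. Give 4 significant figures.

6.627 × 10^-24 m²

Area is [L]² = [E]⁻²·(ℏc)²; restore (ℏc)².
1 GeV⁻² → (ℏc)² × (1 GeV in J)⁻² = 3.898 × 10^-32 m².
Convert the energy scale: 170 MeV⁻² = 1.70 × 10^8 GeV⁻².
Result: 1.70 × 10^8 × 3.898 × 10^-32 = 6.627 × 10^-24 m².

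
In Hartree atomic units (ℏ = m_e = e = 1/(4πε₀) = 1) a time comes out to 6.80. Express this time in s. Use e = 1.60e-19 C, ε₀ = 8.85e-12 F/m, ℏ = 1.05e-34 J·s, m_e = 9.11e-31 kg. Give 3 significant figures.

1.63e-16 s

One atomic unit of time: τ_au = (4πε₀)²ℏ³/(m_e e⁴) = 2.40e-17 s.
6.80 × 2.40e-17 s = 1.63e-16 s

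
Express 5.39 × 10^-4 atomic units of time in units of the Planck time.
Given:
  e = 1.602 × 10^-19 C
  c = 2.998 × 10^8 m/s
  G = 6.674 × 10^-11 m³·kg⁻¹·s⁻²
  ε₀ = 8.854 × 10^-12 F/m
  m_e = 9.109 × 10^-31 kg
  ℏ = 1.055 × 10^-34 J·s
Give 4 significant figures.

atomic unit of time: τ_au = (4πε₀)²ℏ³/(m_e e⁴) = 2.423 × 10^-17 s
Planck time: t_P = √(ℏG/c⁵) = 5.392 × 10^-44 s
5.39 × 10^-4 × 2.423 × 10^-17 / 5.392 × 10^-44 = 2.422 × 10^23

2.422 × 10^23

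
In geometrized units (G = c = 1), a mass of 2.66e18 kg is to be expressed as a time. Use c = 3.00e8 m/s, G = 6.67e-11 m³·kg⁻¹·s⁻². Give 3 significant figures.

Mass → time via G/c³.
2.66e18 kg × (G/c³) = 6.57e-18 s

6.57e-18 s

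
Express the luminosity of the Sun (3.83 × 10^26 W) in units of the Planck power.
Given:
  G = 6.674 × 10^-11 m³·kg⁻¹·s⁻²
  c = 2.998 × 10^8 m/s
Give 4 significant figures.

Planck power: P_P = c⁵/G = 3.629 × 10^52 W.
3.83 × 10^26 / 3.629 × 10^52 = 1.055 × 10^-26

1.055 × 10^-26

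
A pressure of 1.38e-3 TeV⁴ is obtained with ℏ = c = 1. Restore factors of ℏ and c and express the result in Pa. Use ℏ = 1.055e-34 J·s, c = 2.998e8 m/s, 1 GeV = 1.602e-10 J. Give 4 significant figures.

2.873e46 Pa

Pressure is [E]/[L]³ = [E]⁴/(ℏc)³.
1 GeV⁴ → 1/(ℏc)³ × (1 GeV in J)⁴ = 2.082e37 Pa.
Convert the energy scale: 1.38e-3 TeV⁴ = 1.38e9 GeV⁴.
Result: 1.38e9 × 2.082e37 = 2.873e46 Pa.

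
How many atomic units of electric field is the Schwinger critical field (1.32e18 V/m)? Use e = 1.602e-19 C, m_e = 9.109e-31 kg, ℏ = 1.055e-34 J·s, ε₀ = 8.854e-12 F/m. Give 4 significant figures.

2.573e6

atomic unit of electric field: E_au = E_h/(e a₀) = m_e²e⁵/((4πε₀)³ℏ⁴) = 5.131e11 V/m.
1.32e18 / 5.131e11 = 2.573e6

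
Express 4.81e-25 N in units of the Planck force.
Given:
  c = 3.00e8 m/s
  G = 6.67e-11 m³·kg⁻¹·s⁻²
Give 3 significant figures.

3.96e-69

Planck force: F_P = c⁴/G = 1.21e44 N.
4.81e-25 / 1.21e44 = 3.96e-69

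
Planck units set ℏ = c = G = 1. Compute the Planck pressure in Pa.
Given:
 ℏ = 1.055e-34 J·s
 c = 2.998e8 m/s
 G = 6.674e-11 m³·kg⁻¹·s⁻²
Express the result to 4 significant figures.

Dimensional analysis gives p_P = c⁷/(ℏG²).
  = 2.177e59 / 4.699e-55
  = 4.632e113 Pa

4.632e113 Pa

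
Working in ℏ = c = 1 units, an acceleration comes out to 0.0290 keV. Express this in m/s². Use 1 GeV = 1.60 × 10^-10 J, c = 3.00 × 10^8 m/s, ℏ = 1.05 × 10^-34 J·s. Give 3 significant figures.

Acceleration is [L]/[T]² = c·[E]/ℏ.
1 GeV → c/ℏ × (1 GeV in J) = 4.57 × 10^32 m/s².
Convert the energy scale: 0.0290 keV = 2.90 × 10^-8 GeV.
Result: 2.90 × 10^-8 × 4.57 × 10^32 = 1.33 × 10^25 m/s².

1.33 × 10^25 m/s²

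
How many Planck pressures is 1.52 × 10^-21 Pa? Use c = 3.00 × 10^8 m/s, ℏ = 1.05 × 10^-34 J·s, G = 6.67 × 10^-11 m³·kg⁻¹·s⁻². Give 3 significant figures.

Planck pressure: p_P = c⁷/(ℏG²) = 4.68 × 10^113 Pa.
1.52 × 10^-21 / 4.68 × 10^113 = 3.25 × 10^-135

3.25 × 10^-135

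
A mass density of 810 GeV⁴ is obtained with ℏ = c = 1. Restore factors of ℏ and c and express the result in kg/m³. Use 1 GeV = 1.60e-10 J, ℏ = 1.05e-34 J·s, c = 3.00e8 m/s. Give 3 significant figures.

1.89e23 kg/m³

Mass density is [E]/(c²[L]³) = [E]⁴/(ℏ³c⁵).
1 GeV⁴ → 1/(ℏ³c⁵) × (1 GeV in J)⁴ = 2.33e20 kg/m³.
Result: 810 × 2.33e20 = 1.89e23 kg/m³.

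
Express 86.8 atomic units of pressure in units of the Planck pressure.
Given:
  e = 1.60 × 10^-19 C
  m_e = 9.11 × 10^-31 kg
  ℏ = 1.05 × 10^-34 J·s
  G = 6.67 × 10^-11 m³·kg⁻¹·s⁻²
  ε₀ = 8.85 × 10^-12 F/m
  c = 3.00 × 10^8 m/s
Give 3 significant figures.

5.59 × 10^-99

atomic unit of pressure: P_au = E_h/a₀³ = m_e⁴e¹⁰/((4πε₀)⁵ℏ⁸) = 3.01 × 10^13 Pa
Planck pressure: p_P = c⁷/(ℏG²) = 4.68 × 10^113 Pa
86.8 × 3.01 × 10^13 / 4.68 × 10^113 = 5.59 × 10^-99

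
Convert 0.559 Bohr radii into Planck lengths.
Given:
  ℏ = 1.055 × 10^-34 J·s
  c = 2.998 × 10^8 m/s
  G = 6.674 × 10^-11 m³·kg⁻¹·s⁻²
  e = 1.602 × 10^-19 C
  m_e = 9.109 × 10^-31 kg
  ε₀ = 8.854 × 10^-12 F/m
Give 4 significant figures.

Bohr radius: a₀ = 4πε₀ℏ²/(m_e e²) = 5.297 × 10^-11 m
Planck length: ℓ_P = √(ℏG/c³) = 1.616 × 10^-35 m
0.559 × 5.297 × 10^-11 / 1.616 × 10^-35 = 1.832 × 10^24

1.832 × 10^24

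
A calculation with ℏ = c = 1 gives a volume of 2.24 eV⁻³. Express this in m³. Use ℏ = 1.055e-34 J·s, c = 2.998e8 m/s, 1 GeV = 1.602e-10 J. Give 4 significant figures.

Volume is [L]³ = [E]⁻³·(ℏc)³.
1 GeV⁻³ → (ℏc)³ × (1 GeV in J)⁻³ = 7.696e-48 m³.
Convert the energy scale: 2.24 eV⁻³ = 2.24e27 GeV⁻³.
Result: 2.24e27 × 7.696e-48 = 1.724e-20 m³.

1.724e-20 m³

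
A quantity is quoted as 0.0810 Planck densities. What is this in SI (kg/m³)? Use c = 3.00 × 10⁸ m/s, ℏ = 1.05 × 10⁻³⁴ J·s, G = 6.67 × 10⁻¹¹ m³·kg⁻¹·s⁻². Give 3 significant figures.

4.21 × 10⁹⁵ kg/m³

One Planck density: ρ_P = c⁵/(ℏG²) = 5.20 × 10⁹⁶ kg/m³.
0.0810 × 5.20 × 10⁹⁶ kg/m³ = 4.21 × 10⁹⁵ kg/m³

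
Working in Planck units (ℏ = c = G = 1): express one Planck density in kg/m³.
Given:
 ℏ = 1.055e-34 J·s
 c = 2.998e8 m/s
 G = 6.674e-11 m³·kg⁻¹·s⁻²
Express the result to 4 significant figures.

5.154e96 kg/m³

Dimensional analysis gives ρ_P = c⁵/(ℏG²).
  = 2.422e42 / 4.699e-55
  = 5.154e96 kg/m³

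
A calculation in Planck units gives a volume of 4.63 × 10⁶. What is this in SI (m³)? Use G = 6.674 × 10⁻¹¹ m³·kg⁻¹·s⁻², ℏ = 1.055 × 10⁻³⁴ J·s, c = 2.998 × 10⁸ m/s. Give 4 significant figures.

One Planck volume: V_P = (ℏG/c³)^(3/2) = 4.224 × 10⁻¹⁰⁵ m³.
4.63 × 10⁶ × 4.224 × 10⁻¹⁰⁵ m³ = 1.956 × 10⁻⁹⁸ m³

1.956 × 10⁻⁹⁸ m³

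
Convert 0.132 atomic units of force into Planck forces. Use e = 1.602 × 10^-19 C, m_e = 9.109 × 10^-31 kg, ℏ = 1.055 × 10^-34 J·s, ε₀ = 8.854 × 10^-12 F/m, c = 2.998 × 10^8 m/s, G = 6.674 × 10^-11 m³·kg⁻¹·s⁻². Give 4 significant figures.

atomic unit of force: F_au = E_h/a₀ = m_e²e⁶/((4πε₀)³ℏ⁴) = 8.220 × 10^-8 N
Planck force: F_P = c⁴/G = 1.210 × 10^44 N
0.132 × 8.220 × 10^-8 / 1.210 × 10^44 = 8.964 × 10^-53

8.964 × 10^-53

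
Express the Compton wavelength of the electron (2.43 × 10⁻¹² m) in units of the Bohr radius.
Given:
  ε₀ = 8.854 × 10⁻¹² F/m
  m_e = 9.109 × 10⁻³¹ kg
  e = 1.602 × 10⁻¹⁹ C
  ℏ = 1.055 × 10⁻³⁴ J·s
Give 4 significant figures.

Bohr radius: a₀ = 4πε₀ℏ²/(m_e e²) = 5.297 × 10⁻¹¹ m.
2.43 × 10⁻¹² / 5.297 × 10⁻¹¹ = 0.04587

0.04587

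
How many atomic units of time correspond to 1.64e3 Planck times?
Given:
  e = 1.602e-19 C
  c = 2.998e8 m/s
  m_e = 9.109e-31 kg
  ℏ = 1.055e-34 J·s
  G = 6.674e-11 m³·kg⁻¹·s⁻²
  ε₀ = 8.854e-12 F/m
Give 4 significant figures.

3.650e-24

Planck time: t_P = √(ℏG/c⁵) = 5.392e-44 s
atomic unit of time: τ_au = (4πε₀)²ℏ³/(m_e e⁴) = 2.423e-17 s
1.64e3 × 5.392e-44 / 2.423e-17 = 3.650e-24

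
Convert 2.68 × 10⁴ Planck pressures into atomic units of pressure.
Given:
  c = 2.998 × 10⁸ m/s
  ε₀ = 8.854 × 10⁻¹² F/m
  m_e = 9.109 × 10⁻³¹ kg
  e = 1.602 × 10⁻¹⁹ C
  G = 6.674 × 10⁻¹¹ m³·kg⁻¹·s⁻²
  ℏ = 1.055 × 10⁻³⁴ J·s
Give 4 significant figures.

Planck pressure: p_P = c⁷/(ℏG²) = 4.632 × 10¹¹³ Pa
atomic unit of pressure: P_au = E_h/a₀³ = m_e⁴e¹⁰/((4πε₀)⁵ℏ⁸) = 2.929 × 10¹³ Pa
2.68 × 10⁴ × 4.632 × 10¹¹³ / 2.929 × 10¹³ = 4.238 × 10¹⁰⁴

4.238 × 10¹⁰⁴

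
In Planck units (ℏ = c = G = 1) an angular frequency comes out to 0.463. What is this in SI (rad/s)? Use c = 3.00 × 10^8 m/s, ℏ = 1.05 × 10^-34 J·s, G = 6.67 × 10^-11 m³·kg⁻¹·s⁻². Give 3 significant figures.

One Planck angular frequency: ω_P = √(c⁵/(ℏG)) = 1.86 × 10^43 rad/s.
0.463 × 1.86 × 10^43 rad/s = 8.62 × 10^42 rad/s

8.62 × 10^42 rad/s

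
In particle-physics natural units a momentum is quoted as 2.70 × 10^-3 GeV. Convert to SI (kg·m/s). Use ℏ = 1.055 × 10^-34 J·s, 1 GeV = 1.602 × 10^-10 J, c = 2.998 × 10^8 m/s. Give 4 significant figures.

1.443 × 10^-21 kg·m/s

Momentum is [E]/c; divide by c.
1 GeV → 1/c × (1 GeV in J) = 5.344 × 10^-19 kg·m/s.
Result: 2.70 × 10^-3 × 5.344 × 10^-19 = 1.443 × 10^-21 kg·m/s.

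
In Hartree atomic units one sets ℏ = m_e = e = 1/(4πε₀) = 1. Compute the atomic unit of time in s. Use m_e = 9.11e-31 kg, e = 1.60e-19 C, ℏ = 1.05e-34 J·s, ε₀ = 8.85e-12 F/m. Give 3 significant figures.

τ_au = (4πε₀)²ℏ³/(m_e e⁴)
E_h = 4.38e-18 J
ℏ/E_h = 2.40e-17 s

2.40e-17 s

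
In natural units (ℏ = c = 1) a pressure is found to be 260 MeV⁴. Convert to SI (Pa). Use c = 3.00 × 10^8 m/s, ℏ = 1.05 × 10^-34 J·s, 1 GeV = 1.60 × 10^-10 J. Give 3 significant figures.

5.45 × 10^27 Pa

Pressure is [E]/[L]³ = [E]⁴/(ℏc)³.
1 GeV⁴ → 1/(ℏc)³ × (1 GeV in J)⁴ = 2.10 × 10^37 Pa.
Convert the energy scale: 260 MeV⁴ = 2.60 × 10^-10 GeV⁴.
Result: 2.60 × 10^-10 × 2.10 × 10^37 = 5.45 × 10^27 Pa.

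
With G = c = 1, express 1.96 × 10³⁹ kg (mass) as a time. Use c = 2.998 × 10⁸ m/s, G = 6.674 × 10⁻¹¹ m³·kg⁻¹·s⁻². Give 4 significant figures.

Mass → time via G/c³.
1.96 × 10³⁹ kg × (G/c³) = 4.855 × 10³ s

4.855 × 10³ s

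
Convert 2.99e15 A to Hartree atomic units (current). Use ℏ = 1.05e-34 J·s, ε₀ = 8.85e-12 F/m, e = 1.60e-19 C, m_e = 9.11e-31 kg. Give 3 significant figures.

atomic unit of electric current: I_au = e E_h/ℏ = m_e e⁵/((4πε₀)²ℏ³) = 6.67e-3 A.
2.99e15 / 6.67e-3 = 4.48e17

4.48e17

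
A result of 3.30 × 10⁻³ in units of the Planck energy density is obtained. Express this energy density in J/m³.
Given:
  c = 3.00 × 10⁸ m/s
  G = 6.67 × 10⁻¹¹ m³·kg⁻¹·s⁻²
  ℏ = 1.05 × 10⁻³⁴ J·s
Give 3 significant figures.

1.54 × 10¹¹¹ J/m³

One Planck energy density: u_P = c⁷/(ℏG²) = 4.68 × 10¹¹³ J/m³.
3.30 × 10⁻³ × 4.68 × 10¹¹³ J/m³ = 1.54 × 10¹¹¹ J/m³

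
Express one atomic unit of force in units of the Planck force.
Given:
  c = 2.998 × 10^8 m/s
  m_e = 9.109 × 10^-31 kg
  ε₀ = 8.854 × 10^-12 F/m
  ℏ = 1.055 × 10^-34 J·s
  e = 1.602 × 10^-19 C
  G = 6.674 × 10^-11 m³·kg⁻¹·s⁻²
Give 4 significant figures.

6.791 × 10^-52

atomic unit of force: F_au = E_h/a₀ = m_e²e⁶/((4πε₀)³ℏ⁴) = 8.220 × 10^-8 N
Planck force: F_P = c⁴/G = 1.210 × 10^44 N
ratio = 8.220 × 10^-8 / 1.210 × 10^44 = 6.791 × 10^-52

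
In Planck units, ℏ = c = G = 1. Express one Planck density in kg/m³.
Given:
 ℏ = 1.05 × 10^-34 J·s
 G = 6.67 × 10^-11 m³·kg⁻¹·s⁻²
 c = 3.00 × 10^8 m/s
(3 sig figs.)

Dimensional analysis gives ρ_P = c⁵/(ℏG²).
  = 2.43 × 10^42 / 4.67 × 10^-55
  = 5.20 × 10^96 kg/m³

5.20 × 10^96 kg/m³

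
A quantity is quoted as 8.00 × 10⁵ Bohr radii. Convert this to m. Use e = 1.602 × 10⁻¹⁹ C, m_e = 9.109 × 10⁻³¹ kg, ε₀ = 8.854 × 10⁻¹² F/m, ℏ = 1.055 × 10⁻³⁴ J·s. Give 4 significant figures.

4.238 × 10⁻⁵ m

One Bohr radius: a₀ = 4πε₀ℏ²/(m_e e²) = 5.297 × 10⁻¹¹ m.
8.00 × 10⁵ × 5.297 × 10⁻¹¹ m = 4.238 × 10⁻⁵ m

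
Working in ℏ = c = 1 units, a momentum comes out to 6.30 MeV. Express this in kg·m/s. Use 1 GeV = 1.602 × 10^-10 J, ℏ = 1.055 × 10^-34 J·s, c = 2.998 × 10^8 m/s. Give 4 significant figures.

Momentum is [E]/c; divide by c.
1 GeV → 1/c × (1 GeV in J) = 5.344 × 10^-19 kg·m/s.
Convert the energy scale: 6.30 MeV = 6.30 × 10^-3 GeV.
Result: 6.30 × 10^-3 × 5.344 × 10^-19 = 3.366 × 10^-21 kg·m/s.

3.366 × 10^-21 kg·m/s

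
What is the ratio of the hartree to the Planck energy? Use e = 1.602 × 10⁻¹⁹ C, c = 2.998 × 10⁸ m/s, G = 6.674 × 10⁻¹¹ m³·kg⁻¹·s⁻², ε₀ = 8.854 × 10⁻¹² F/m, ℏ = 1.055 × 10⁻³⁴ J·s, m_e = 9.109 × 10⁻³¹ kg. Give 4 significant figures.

hartree: E_h = m_e e⁴/(4πε₀ℏ)² = 4.354 × 10⁻¹⁸ J
Planck energy: E_P = √(ℏc⁵/G) = 1.957 × 10⁹ J
ratio = 4.354 × 10⁻¹⁸ / 1.957 × 10⁹ = 2.225 × 10⁻²⁷

2.225 × 10⁻²⁷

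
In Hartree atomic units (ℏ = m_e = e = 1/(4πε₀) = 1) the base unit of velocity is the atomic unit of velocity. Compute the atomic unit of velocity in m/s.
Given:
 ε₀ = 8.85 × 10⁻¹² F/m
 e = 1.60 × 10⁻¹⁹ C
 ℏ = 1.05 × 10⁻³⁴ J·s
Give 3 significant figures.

2.19 × 10⁶ m/s

v_au = e²/(4πε₀ℏ)
  = 2.56 × 10⁻³⁸ / 1.17 × 10⁻⁴⁴
  = 2.19 × 10⁶ m/s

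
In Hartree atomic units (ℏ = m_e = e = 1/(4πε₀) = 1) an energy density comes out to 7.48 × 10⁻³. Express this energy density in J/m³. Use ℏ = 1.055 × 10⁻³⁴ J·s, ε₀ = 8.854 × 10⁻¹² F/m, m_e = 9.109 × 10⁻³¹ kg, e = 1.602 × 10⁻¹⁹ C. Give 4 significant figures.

One atomic unit of energy density: u_au = E_h/a₀³ = m_e⁴e¹⁰/((4πε₀)⁵ℏ⁸) = 2.929 × 10¹³ J/m³.
7.48 × 10⁻³ × 2.929 × 10¹³ J/m³ = 2.191 × 10¹¹ J/m³

2.191 × 10¹¹ J/m³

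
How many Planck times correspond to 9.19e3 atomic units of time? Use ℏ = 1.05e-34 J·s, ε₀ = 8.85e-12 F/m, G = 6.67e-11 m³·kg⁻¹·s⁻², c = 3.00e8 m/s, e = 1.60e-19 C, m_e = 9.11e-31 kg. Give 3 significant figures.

atomic unit of time: τ_au = (4πε₀)²ℏ³/(m_e e⁴) = 2.40e-17 s
Planck time: t_P = √(ℏG/c⁵) = 5.37e-44 s
9.19e3 × 2.40e-17 / 5.37e-44 = 4.11e30

4.11e30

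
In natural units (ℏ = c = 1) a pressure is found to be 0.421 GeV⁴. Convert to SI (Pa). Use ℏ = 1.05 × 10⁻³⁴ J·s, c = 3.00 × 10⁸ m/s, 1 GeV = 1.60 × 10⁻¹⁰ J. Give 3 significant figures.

Pressure is [E]/[L]³ = [E]⁴/(ℏc)³.
1 GeV⁴ → 1/(ℏc)³ × (1 GeV in J)⁴ = 2.10 × 10³⁷ Pa.
Result: 0.421 × 2.10 × 10³⁷ = 8.83 × 10³⁶ Pa.

8.83 × 10³⁶ Pa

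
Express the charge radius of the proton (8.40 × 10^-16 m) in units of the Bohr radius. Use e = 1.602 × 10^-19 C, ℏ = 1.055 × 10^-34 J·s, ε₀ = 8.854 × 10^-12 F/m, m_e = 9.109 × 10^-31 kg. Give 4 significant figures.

Bohr radius: a₀ = 4πε₀ℏ²/(m_e e²) = 5.297 × 10^-11 m.
8.40 × 10^-16 / 5.297 × 10^-11 = 1.586 × 10^-5

1.586 × 10^-5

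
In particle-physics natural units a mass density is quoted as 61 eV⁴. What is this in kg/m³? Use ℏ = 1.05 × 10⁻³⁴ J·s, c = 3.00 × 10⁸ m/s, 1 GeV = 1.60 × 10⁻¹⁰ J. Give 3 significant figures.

Mass density is [E]/(c²[L]³) = [E]⁴/(ℏ³c⁵).
1 GeV⁴ → 1/(ℏ³c⁵) × (1 GeV in J)⁴ = 2.33 × 10²⁰ kg/m³.
Convert the energy scale: 61 eV⁴ = 6.10 × 10⁻³⁵ GeV⁴.
Result: 6.10 × 10⁻³⁵ × 2.33 × 10²⁰ = 1.42 × 10⁻¹⁴ kg/m³.

1.42 × 10⁻¹⁴ kg/m³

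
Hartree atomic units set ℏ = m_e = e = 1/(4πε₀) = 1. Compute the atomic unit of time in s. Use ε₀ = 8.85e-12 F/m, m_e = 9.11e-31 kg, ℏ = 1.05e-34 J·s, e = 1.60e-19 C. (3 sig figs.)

2.40e-17 s

From ℏ = m_e = e = 1/(4πε₀) = 1 the time scale is τ_au = (4πε₀)²ℏ³/(m_e e⁴).
E_h = 4.38e-18 J
ℏ/E_h = 2.40e-17 s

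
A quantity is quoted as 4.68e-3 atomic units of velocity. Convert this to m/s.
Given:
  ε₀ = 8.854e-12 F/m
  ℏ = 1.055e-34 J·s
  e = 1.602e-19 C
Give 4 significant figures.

One atomic unit of velocity: v_au = e²/(4πε₀ℏ) = 2.186e6 m/s.
4.68e-3 × 2.186e6 m/s = 1.023e4 m/s

1.023e4 m/s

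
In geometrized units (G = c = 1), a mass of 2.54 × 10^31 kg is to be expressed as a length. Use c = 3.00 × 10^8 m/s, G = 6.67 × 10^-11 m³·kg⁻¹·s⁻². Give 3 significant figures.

1.88 × 10^4 m

In G = c = 1 units mass has dimensions of length; the conversion factor is G/c².
2.54 × 10^31 kg × (G/c²) = 1.88 × 10^4 m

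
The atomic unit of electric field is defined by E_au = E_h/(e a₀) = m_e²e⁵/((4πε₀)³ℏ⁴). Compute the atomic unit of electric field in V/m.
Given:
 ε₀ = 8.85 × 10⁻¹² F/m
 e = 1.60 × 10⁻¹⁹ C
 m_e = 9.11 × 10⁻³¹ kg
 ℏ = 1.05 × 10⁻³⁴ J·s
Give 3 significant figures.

5.20 × 10¹¹ V/m

E_au = E_h/(e a₀) = m_e²e⁵/((4πε₀)³ℏ⁴)
E_h = 4.38 × 10⁻¹⁸ J
a₀ = 5.26 × 10⁻¹¹ m
E_h/(e·a₀) = 5.20 × 10¹¹ V/m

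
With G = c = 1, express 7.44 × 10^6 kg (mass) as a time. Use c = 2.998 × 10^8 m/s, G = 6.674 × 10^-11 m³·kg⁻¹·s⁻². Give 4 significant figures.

Mass → time via G/c³.
7.44 × 10^6 kg × (G/c³) = 1.843 × 10^-29 s

1.843 × 10^-29 s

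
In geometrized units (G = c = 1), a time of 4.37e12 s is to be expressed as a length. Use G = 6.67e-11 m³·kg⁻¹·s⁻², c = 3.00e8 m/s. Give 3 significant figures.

Time → length via c.
4.37e12 s × (c) = 1.31e21 m

1.31e21 m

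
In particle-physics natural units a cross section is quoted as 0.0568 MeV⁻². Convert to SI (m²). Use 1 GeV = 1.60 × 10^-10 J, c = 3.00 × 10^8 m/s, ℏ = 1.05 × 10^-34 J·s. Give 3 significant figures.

Area is [L]² = [E]⁻²·(ℏc)²; restore (ℏc)².
1 GeV⁻² → (ℏc)² × (1 GeV in J)⁻² = 3.88 × 10^-32 m².
Convert the energy scale: 0.0568 MeV⁻² = 5.68 × 10^4 GeV⁻².
Result: 5.68 × 10^4 × 3.88 × 10^-32 = 2.20 × 10^-27 m².

2.20 × 10^-27 m²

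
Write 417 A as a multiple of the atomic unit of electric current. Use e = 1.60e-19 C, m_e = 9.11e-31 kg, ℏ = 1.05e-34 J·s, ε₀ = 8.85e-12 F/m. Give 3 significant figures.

6.25e4

atomic unit of electric current: I_au = e E_h/ℏ = m_e e⁵/((4πε₀)²ℏ³) = 6.67e-3 A.
417 / 6.67e-3 = 6.25e4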